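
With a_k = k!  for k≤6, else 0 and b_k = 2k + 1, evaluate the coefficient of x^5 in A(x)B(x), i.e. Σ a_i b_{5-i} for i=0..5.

Write out a_i and b_{5-i} for i = 0,…,5 and sum the products.
Σ = 1·11 + 1·9 + 2·7 + 6·5 + 24·3 + 120·1 = 256.

256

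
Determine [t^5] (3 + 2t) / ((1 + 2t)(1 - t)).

Partial fractions give a closed form: a_n = (4/3)·(-2)^n + (5/3)·1^n.
At n = 5: a_5 = -41.

-41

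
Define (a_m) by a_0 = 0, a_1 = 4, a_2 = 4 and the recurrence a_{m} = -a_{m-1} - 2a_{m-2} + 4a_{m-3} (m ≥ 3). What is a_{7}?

148

The ordinary generating function has denominator 1 + x + 2x^2 - 4x^3.
Iterating the recurrence: a_0,…,a_{7} = 0, 4, 4, -12, 20, 20, -108, 148.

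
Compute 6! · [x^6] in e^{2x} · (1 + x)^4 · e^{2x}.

111232

The EGF product rule gives c_6 = Σ_{k_1+k_2+k_3=6} C(6; k_1,k_2,k_3) · ∏ g_i(k_i), where e^{2x} gives (2)^k; (1+x)^4 gives the falling factorial (4)_k; e^{2x} gives (2)^k.
g_1(k) for k = 0…6: 1, 2, 4, 8, 16, 32, 64.
g_2(k) for k = 0…6: 1, 4, 12, 24, 24, 0, 0.
g_3(k) for k = 0…6: 1, 2, 4, 8, 16, 32, 64.
First combine the last two factors: h(k) = Σ_j C(k,j)·g_2(j)·g_3(k−j) for k = 0…6: 1, 6, 32, 152, 648, 2512, 8992.
c_6 = Σ_k C(6,k)·g_1(k)·h(6−k) = 1·1·8992 + 6·2·2512 + 15·4·648 + 20·8·152 + 15·16·32 + 6·32·6 + 1·64·1 = 8992 + 30144 + 38880 + 24320 + 7680 + 1152 + 64 = 111232.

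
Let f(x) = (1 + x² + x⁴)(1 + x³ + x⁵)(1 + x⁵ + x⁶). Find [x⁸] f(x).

(1 + x² + x⁴) has coefficients 1,0,1,0,1 for degrees 0…4.
(1 + x³ + x⁵) has coefficients 1,0,0,1,0,1,0,0,0 for degrees 0…8.
Finally multiplying by (1 + x⁵ + x⁶), the product of all factors after the first has coefficients 1,0,0,1,0,2,1,0,1 for degrees 0…8.
[x⁸] = 1·1 + 1·1 + 1·0 = 2.

2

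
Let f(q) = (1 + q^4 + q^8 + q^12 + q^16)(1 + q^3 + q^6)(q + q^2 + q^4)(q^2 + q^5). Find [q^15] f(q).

(1 + q^4 + q^8 + q^12 + q^16) has coefficients 1,0,0,0,1,0,0,0,1,0,0,0,1,0,0,0 for degrees 0…15.
(1 + q^3 + q^6) has coefficients 1,0,0,1,0,0,1,0,0,0,0,0,0,0,0,0 for degrees 0…15.
Multiplying by (q + q^2 + q^4) gives running coefficients 0,1,1,0,2,1,0,2,1,0,1,0,0,0,0,0 for degrees 0…15.
Finally multiplying by (q^2 + q^5), the product of all factors after the first has coefficients 0,0,0,1,1,0,3,2,0,4,2,0,3,1,0,1 for degrees 0…15.
[q^15] = 1·1 + 1·0 + 1·2 + 1·1 = 4.

4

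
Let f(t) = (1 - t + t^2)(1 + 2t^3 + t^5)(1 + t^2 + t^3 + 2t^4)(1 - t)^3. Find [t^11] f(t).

25

(1 - t + t^2) has coefficients 1,-1,1 for degrees 0…2.
(1 + 2t^3 + t^5) has coefficients 1,0,0,2,0,1,0,0,0,0,0,0 for degrees 0…11.
Multiplying by (1 + t^2 + t^3 + 2t^4) gives running coefficients 1,0,1,3,2,3,2,5,1,2,0,0 for degrees 0…11.
Finally multiplying by (1 - t)^3, the product of all factors after the first has coefficients 1,-3,4,-1,-4,5,-4,6,-11,12,-8,5 for degrees 0…11.
[t^11] = 1·5 − 1·(-8) + 1·12 = 25.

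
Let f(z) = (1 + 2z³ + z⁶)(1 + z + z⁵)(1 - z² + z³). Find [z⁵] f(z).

-1

(1 + 2z³ + z⁶) has coefficients 1,0,0,2,0,0 for degrees 0…5.
(1 + z + z⁵) has coefficients 1,1,0,0,0,1 for degrees 0…5.
Finally multiplying by (1 - z² + z³), the product of all factors after the first has coefficients 1,1,-1,0,1,1 for degrees 0…5.
[z⁵] = 1·1 + 2·(-1) = -1.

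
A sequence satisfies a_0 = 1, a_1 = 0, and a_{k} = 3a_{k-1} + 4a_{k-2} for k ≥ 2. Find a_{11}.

The ordinary generating function has denominator 1 - 3z - 4z^2.
Iterating the recurrence: a_0,…,a_{11} = 1, 0, 4, 12, 52, 204, 820, 3276, 13108, 52428, 209716, 838860.

838860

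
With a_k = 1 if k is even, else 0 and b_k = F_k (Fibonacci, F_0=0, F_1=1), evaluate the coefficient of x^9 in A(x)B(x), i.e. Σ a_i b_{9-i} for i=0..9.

55

The convolution is the t^9 coefficient of A(t)B(t).
Σ = 1·34 + 0·21 + 1·13 + 0·8 + 1·5 + 0·3 + 1·2 + 0·1 + 1·1 + 0·0 = 55.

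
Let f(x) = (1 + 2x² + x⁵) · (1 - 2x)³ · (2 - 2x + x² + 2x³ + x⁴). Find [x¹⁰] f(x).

10

(1 + 2x² + x⁵) has coefficients 1,0,2,0,0,1 for degrees 0…5.
(1 - 2x)³ has coefficients 1,-6,12,-8,0,0,0,0,0,0,0 for degrees 0…10.
Finally multiplying by (2 - 2x + x² + 2x³ + x⁴), the product of all factors after the first has coefficients 2,-14,37,-44,17,10,-4,-8,0,0,0 for degrees 0…10.
[x¹⁰] = 1·0 + 2·0 + 1·10 = 10.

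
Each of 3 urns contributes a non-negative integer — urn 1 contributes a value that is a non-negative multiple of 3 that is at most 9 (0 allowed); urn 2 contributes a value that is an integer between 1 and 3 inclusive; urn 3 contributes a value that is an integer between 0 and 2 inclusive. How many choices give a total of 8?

The generating function for the choices is (1 + y^3 + y^6 + y^9)·(y + y^2 + y^3)·(1 + y + y^2); the count is [y^8].
(1 + y^3 + y^6 + y^9) has coefficients 1,0,0,1,0,0,1,0,0 for degrees 0…8.
(y + y^2 + y^3) has coefficients 0,1,1,1,0,0,0,0,0 for degrees 0…8.
Finally multiplying by (1 + y + y^2), the product of all factors after the first has coefficients 0,1,2,3,2,1,0,0,0 for degrees 0…8.
[y^8] = 1·0 + 1·1 + 1·2 = 3.

3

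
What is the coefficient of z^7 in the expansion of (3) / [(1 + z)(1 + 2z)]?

The denominator gives the recurrence a_n = −3a_(n−1) − 2a_(n−2) for n ≥ 2; the numerator fixes a_0 = 3, a_1 = -9.
Iterating: 3, -9, 21, -45, 93, -189, 381, -765, so a_7 = -765.

-765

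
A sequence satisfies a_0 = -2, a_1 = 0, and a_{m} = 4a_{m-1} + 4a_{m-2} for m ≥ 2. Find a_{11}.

-9740288

The ordinary generating function has denominator 1 - 4x - 4x^2.
Iterating the recurrence: a_0,…,a_{11} = -2, 0, -8, -32, -160, -768, -3712, -17920, -86528, -417792, -2017280, -9740288.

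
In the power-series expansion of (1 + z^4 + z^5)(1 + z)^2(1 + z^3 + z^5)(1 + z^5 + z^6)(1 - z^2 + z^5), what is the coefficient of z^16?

13

(1 + z^4 + z^5) has coefficients 1,0,0,0,1,1 for degrees 0…5.
(1 + z)^2 has coefficients 1,2,1,0,0,0,0,0,0,0,0,0,0,0,0,0,0 for degrees 0…16.
Multiplying by (1 + z^3 + z^5) gives running coefficients 1,2,1,1,2,2,2,1,0,0,0,0,0,0,0,0,0 for degrees 0…16.
Multiplying by (1 + z^5 + z^6) gives running coefficients 1,2,1,1,2,3,5,4,2,3,4,4,3,1,0,0,0 for degrees 0…16.
Finally multiplying by (1 - z^2 + z^5), the product of all factors after the first has coefficients 1,2,0,-1,1,3,5,2,-2,1,5,6,3,-1,0,3,4 for degrees 0…16.
[z^16] = 1·4 + 1·3 + 1·6 = 13.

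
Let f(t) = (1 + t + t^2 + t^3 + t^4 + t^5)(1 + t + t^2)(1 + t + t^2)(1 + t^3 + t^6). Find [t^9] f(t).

(1 + t + t^2 + t^3 + t^4 + t^5) has coefficients 1,1,1,1,1,1 for degrees 0…5.
(1 + t + t^2) has coefficients 1,1,1,0,0,0,0,0,0,0 for degrees 0…9.
Multiplying by (1 + t + t^2) gives running coefficients 1,2,3,2,1,0,0,0,0,0 for degrees 0…9.
Finally multiplying by (1 + t^3 + t^6), the product of all factors after the first has coefficients 1,2,3,3,3,3,3,3,3,2 for degrees 0…9.
[t^9] = 1·2 + 1·3 + 1·3 + 1·3 + 1·3 + 1·3 = 17.

17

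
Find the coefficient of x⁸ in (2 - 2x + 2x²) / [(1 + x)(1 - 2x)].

The denominator gives the recurrence a_n = a_(n−1) + 2a_(n−2) for n ≥ 3; the numerator fixes a_0 = 2, a_1 = 0, a_2 = 6.
Iterating: 2, 0, 6, 6, 18, 30, 66, 126, 258, so a_8 = 258.

258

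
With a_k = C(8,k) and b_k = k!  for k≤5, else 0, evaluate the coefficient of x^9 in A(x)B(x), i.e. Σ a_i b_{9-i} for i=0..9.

The convolution is the x^9 coefficient of A(x)B(x).
Σ = 1·0 + 8·0 + 28·0 + 56·0 + 70·120 + 56·24 + 28·6 + 8·2 + 1·1 + 0·1 = 9929.

9929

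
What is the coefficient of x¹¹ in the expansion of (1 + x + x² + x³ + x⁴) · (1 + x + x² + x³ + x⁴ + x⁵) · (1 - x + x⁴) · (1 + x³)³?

(1 + x + x² + x³ + x⁴) has coefficients 1,1,1,1,1 for degrees 0…4.
(1 + x + x² + x³ + x⁴ + x⁵) has coefficients 1,1,1,1,1,1,0,0,0,0,0,0 for degrees 0…11.
Multiplying by (1 - x + x⁴) gives running coefficients 1,0,0,0,1,1,0,1,1,1,0,0 for degrees 0…11.
Finally multiplying by (1 + x³)³, the product of all factors after the first has coefficients 1,0,0,3,1,1,3,4,4,2,6,6 for degrees 0…11.
[x¹¹] = 1·6 + 1·6 + 1·2 + 1·4 + 1·4 = 22.

22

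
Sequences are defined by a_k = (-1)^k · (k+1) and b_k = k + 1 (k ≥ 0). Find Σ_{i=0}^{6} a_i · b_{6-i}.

4

This is [x^6] in the product of the two ordinary generating functions.
Σ = 1·7 − 2·6 + 3·5 − 4·4 + 5·3 − 6·2 + 7·1 = 4.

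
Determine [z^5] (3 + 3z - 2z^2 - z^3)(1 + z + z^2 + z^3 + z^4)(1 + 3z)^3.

216

(3 + 3z - 2z^2 - z^3) has coefficients 3,3,-2,-1 for degrees 0…3.
(1 + z + z^2 + z^3 + z^4) has coefficients 1,1,1,1,1,0 for degrees 0…5.
Finally multiplying by (1 + 3z)^3, the product of all factors after the first has coefficients 1,10,37,64,64,63 for degrees 0…5.
[z^5] = 3·63 + 3·64 − 2·64 − 1·37 = 216.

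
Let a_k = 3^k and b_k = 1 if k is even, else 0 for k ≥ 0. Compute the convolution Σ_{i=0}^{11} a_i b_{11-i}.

The convolution is the t^11 coefficient of A(t)B(t).
Σ = 1·0 + 3·1 + 9·0 + 27·1 + 81·0 + 243·1 + 729·0 + 2187·1 + 6561·0 + 19683·1 + 59049·0 + 177147·1 = 199290.

199290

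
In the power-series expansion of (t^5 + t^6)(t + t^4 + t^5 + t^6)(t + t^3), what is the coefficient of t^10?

(t^5 + t^6) has coefficients 0,0,0,0,0,1,1 for degrees 0…6.
(t + t^4 + t^5 + t^6) has coefficients 0,1,0,0,1,1,1,0,0,0,0 for degrees 0…10.
Finally multiplying by (t + t^3), the product of all factors after the first has coefficients 0,0,1,0,1,1,1,2,1,1,0 for degrees 0…10.
[t^10] = 1·1 + 1·1 = 2.

2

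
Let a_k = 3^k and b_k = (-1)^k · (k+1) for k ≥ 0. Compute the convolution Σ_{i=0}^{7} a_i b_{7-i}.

This is [x^7] in the product of the two ordinary generating functions.
Σ = 1·(-8) + 3·7 + 9·(-6) + 27·5 + 81·(-4) + 243·3 + 729·(-2) + 2187·1 = 1228.

1228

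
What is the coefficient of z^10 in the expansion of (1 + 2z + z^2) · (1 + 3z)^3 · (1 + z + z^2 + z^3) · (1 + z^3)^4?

(1 + 2z + z^2) has coefficients 1,2,1 for degrees 0…2.
(1 + 3z)^3 has coefficients 1,9,27,27,0,0,0,0,0,0,0 for degrees 0…10.
Multiplying by (1 + z + z^2 + z^3) gives running coefficients 1,10,37,64,63,54,27,0,0,0,0 for degrees 0…10.
Finally multiplying by (1 + z^3)^4, the product of all factors after the first has coefficients 1,10,37,68,103,202,289,312,438,496,418 for degrees 0…10.
[z^10] = 1·418 + 2·496 + 1·438 = 1848.

1848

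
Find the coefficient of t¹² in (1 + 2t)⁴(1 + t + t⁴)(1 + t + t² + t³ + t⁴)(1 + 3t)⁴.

(1 + 2t)⁴ has coefficients 1,8,24,32,16 for degrees 0…4.
(1 + t + t⁴) has coefficients 1,1,0,0,1,0,0,0,0,0,0,0,0 for degrees 0…12.
Multiplying by (1 + t + t² + t³ + t⁴) gives running coefficients 1,2,2,2,3,2,1,1,1,0,0,0,0 for degrees 0…12.
Finally multiplying by (1 + 3t)⁴, the product of all factors after the first has coefficients 1,14,80,242,432,524,565,607,526,336,243,189,81 for degrees 0…12.
[t¹²] = 1·81 + 8·189 + 24·243 + 32·336 + 16·526 = 26593.

26593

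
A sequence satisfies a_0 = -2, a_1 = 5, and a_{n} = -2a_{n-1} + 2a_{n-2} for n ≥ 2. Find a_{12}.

-322688

The ordinary generating function has denominator 1 + 2q - 2q^2.
Iterating the recurrence: a_0,…,a_{12} = -2, 5, -14, 38, -104, 284, -776, 2120, -5792, 15824, -43232, 118112, -322688.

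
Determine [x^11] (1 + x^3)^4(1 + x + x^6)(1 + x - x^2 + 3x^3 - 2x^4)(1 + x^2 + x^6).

5

(1 + x^3)^4 has coefficients 1,0,0,4,0,0,6,0,0,4,0,0 for degrees 0…11.
(1 + x + x^6) has coefficients 1,1,0,0,0,0,1,0,0,0,0,0 for degrees 0…11.
Multiplying by (1 + x - x^2 + 3x^3 - 2x^4) gives running coefficients 1,2,0,2,1,-2,1,1,-1,3,-2,0 for degrees 0…11.
Finally multiplying by (1 + x^2 + x^6), the product of all factors after the first has coefficients 1,2,1,4,1,0,3,1,0,6,-2,1 for degrees 0…11.
[x^11] = 1·1 + 4·0 + 6·0 + 4·1 = 5.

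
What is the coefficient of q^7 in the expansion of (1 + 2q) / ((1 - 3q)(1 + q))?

2734

Partial fractions give a closed form: a_n = (5/4)·3^n + (-1/4)·(-1)^n.
At n = 7: a_7 = 2734.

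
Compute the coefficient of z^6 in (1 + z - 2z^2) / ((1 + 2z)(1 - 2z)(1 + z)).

22

Partial fractions give a closed form: a_n = (1/3)·2^n + (2/3)·(-1)^n.
At n = 6: a_6 = 22.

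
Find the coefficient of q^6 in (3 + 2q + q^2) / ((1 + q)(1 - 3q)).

2066

The denominator gives the recurrence a_n = 2a_(n−1) + 3a_(n−2) for n ≥ 3; the numerator fixes a_0 = 3, a_1 = 8, a_2 = 26.
Iterating: 3, 8, 26, 76, 230, 688, 2066, so a_6 = 2066.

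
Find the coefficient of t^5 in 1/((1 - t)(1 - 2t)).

The denominator gives the recurrence a_n = 3a_(n−1) − 2a_(n−2) for n ≥ 2; the numerator fixes a_0 = 1, a_1 = 3.
Iterating: 1, 3, 7, 15, 31, 63, so a_5 = 63.

63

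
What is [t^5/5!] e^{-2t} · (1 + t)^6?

-32

The EGF product rule gives c_5 = Σ_{k_1+k_2=5} C(5; k_1,k_2) · ∏ g_i(k_i), where e^{-2t} gives (-2)^k; (1+t)^6 gives the falling factorial (6)_k.
g_1(k) for k = 0…5: 1, -2, 4, -8, 16, -32.
g_2(k) for k = 0…5: 1, 6, 30, 120, 360, 720.
c_5 = Σ_k C(5,k)·g_1(k)·g_2(5−k) = 1·1·720 + 5·(-2)·360 + 10·4·120 + 10·(-8)·30 + 5·16·6 + 1·(-32)·1 = 720 − 3600 + 4800 − 2400 + 480 − 32 = -32.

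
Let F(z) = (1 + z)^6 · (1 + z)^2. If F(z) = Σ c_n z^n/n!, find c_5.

6720

The EGF product rule gives c_5 = Σ_{k_1+k_2=5} C(5; k_1,k_2) · ∏ g_i(k_i), where (1+z)^6 gives the falling factorial (6)_k; (1+z)^2 gives the falling factorial (2)_k.
g_1(k) for k = 0…5: 1, 6, 30, 120, 360, 720.
g_2(k) for k = 0…5: 1, 2, 2, 0, 0, 0.
c_5 = Σ_k C(5,k)·g_1(k)·g_2(5−k) = 10·120·2 + 5·360·2 + 1·720·1 = 2400 + 3600 + 720 = 6720.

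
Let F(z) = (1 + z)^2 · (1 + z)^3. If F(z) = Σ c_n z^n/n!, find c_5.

The EGF product rule gives c_5 = Σ_{k_1+k_2=5} C(5; k_1,k_2) · ∏ g_i(k_i), where (1+z)^2 gives the falling factorial (2)_k; (1+z)^3 gives the falling factorial (3)_k.
g_1(k) for k = 0…5: 1, 2, 2, 0, 0, 0.
g_2(k) for k = 0…5: 1, 3, 6, 6, 0, 0.
c_5 = Σ_k C(5,k)·g_1(k)·g_2(5−k) = 10·2·6 = 120.

120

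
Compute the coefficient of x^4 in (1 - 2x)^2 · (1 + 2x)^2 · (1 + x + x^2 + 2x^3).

(1 - 2x)^2 has coefficients 1,-4,4 for degrees 0…2.
(1 + 2x)^2 has coefficients 1,4,4,0,0 for degrees 0…4.
Finally multiplying by (1 + x + x^2 + 2x^3), the product of all factors after the first has coefficients 1,5,9,10,12 for degrees 0…4.
[x^4] = 1·12 − 4·10 + 4·9 = 8.

8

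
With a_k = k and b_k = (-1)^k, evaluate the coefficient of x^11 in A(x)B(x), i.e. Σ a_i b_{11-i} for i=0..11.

6

This is [x^11] in the product of the two ordinary generating functions.
Σ = 0·(-1) + 1·1 + 2·(-1) + 3·1 + 4·(-1) + 5·1 + 6·(-1) + 7·1 + 8·(-1) + 9·1 + 10·(-1) + 11·1 = 6.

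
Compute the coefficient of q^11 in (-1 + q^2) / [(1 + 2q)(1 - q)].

1024

The denominator gives the recurrence a_n = −a_(n−1) + 2a_(n−2) for n ≥ 3; the numerator fixes a_0 = -1, a_1 = 1, a_2 = -2.
Iterating: -1, 1, -2, 4, -8, 16, -32, 64, -128, 256, -512, 1024, so a_11 = 1024.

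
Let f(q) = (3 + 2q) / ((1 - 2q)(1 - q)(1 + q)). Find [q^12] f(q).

Partial fractions give a closed form: a_n = (16/3)·2^n + (-5/2)·1^n + (1/6)·(-1)^n.
At n = 12: a_12 = 21843.

21843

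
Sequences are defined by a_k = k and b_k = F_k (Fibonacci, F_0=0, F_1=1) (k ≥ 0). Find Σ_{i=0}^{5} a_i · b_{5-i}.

14

This is [x^5] in the product of the two ordinary generating functions.
Σ = 0·5 + 1·3 + 2·2 + 3·1 + 4·1 + 5·0 = 14.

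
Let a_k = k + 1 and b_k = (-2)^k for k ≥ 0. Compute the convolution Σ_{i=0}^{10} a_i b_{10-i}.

459

Write out a_i and b_{10-i} for i = 0,…,10 and sum the products.
Σ = 1·1024 + 2·(-512) + 3·256 + 4·(-128) + 5·64 + 6·(-32) + 7·16 + 8·(-8) + 9·4 + 10·(-2) + 11·1 = 459.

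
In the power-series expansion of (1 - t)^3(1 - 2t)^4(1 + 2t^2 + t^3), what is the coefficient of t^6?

335

(1 - t)^3 has coefficients 1,-3,3,-1 for degrees 0…3.
(1 - 2t)^4 has coefficients 1,-8,24,-32,16,0,0 for degrees 0…6.
Finally multiplying by (1 + 2t^2 + t^3), the product of all factors after the first has coefficients 1,-8,26,-47,56,-40,0 for degrees 0…6.
[t^6] = 1·0 − 3·(-40) + 3·56 − 1·(-47) = 335.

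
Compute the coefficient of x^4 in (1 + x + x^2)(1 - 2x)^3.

(1 + x + x^2) has coefficients 1,1,1 for degrees 0…2.
(1 - 2x)^3 has coefficients 1,-6,12,-8,0 for degrees 0…4.
[x^4] = 1·0 + 1·(-8) + 1·12 = 4.

4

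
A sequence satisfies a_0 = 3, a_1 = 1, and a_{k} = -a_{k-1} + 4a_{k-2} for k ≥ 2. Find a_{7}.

-599

The ordinary generating function has denominator 1 + q - 4q^2.
Iterating the recurrence: a_0,…,a_{7} = 3, 1, 11, -7, 51, -79, 283, -599.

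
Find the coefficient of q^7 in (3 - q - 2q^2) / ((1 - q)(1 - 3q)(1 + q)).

Partial fractions give a closed form: a_n = (11/4)·3^n + (1/4)·(-1)^n.
At n = 7: a_7 = 6014.

6014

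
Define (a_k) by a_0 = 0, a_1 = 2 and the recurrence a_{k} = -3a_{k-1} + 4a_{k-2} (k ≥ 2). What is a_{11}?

1677722

The ordinary generating function has denominator 1 + 3z - 4z^2.
Iterating the recurrence: a_0,…,a_{11} = 0, 2, -6, 26, -102, 410, -1638, 6554, -26214, 104858, -419430, 1677722.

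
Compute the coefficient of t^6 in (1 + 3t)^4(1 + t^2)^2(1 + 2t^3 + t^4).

536

(1 + 3t)^4 has coefficients 1,12,54,108,81 for degrees 0…4.
(1 + t^2)^2 has coefficients 1,0,2,0,1,0,0 for degrees 0…6.
Finally multiplying by (1 + 2t^3 + t^4), the product of all factors after the first has coefficients 1,0,2,2,2,4,2 for degrees 0…6.
[t^6] = 1·2 + 12·4 + 54·2 + 108·2 + 81·2 = 536.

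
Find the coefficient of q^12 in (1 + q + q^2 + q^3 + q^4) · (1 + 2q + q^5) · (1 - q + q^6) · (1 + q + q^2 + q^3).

(1 + q + q^2 + q^3 + q^4) has coefficients 1,1,1,1,1 for degrees 0…4.
(1 + 2q + q^5) has coefficients 1,2,0,0,0,1,0,0,0,0,0,0,0 for degrees 0…12.
Multiplying by (1 - q + q^6) gives running coefficients 1,1,-2,0,0,1,0,2,0,0,0,1,0 for degrees 0…12.
Finally multiplying by (1 + q + q^2 + q^3), the product of all factors after the first has coefficients 1,2,0,0,-1,-1,1,3,3,2,2,1,1 for degrees 0…12.
[q^12] = 1·1 + 1·1 + 1·2 + 1·2 + 1·3 = 9.

9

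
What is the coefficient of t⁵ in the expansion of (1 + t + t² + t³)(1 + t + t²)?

(1 + t + t² + t³) has coefficients 1,1,1,1 for degrees 0…3.
(1 + t + t²) has coefficients 1,1,1,0,0,0 for degrees 0…5.
[t⁵] = 1·0 + 1·0 + 1·0 + 1·1 = 1.

1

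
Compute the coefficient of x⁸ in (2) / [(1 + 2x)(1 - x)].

342

The denominator gives the recurrence a_n = −a_(n−1) + 2a_(n−2) for n ≥ 3; the numerator fixes a_0 = 2, a_1 = -2, a_2 = 6.
Iterating: 2, -2, 6, -10, 22, -42, 86, -170, 342, so a_8 = 342.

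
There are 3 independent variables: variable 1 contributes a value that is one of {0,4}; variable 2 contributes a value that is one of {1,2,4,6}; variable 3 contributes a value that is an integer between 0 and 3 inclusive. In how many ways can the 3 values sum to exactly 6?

The generating function for the choices is (1 + y^4)·(y + y^2 + y^4 + y^6)·(1 + y + y^2 + y^3); the count is [y^6].
(1 + y^4) has coefficients 1,0,0,0,1 for degrees 0…4.
(y + y^2 + y^4 + y^6) has coefficients 0,1,1,0,1,0,1 for degrees 0…6.
Finally multiplying by (1 + y + y^2 + y^3), the product of all factors after the first has coefficients 0,1,2,2,3,2,2 for degrees 0…6.
[y^6] = 1·2 + 1·2 = 4.

4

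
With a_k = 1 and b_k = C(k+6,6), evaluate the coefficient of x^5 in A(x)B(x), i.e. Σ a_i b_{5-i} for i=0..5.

792

The convolution is the t^5 coefficient of A(t)B(t).
Σ = 1·462 + 1·210 + 1·84 + 1·28 + 1·7 + 1·1 = 792.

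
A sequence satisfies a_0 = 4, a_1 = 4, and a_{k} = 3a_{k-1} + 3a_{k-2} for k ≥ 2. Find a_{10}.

The ordinary generating function has denominator 1 - 3t - 3t^2.
Iterating the recurrence: a_0,…,a_{10} = 4, 4, 24, 84, 324, 1224, 4644, 17604, 66744, 253044, 959364.

959364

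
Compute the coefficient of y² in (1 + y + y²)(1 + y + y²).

3

(1 + y + y²) has coefficients 1,1,1 for degrees 0…2.
(1 + y + y²) has coefficients 1,1,1 for degrees 0…2.
[y²] = 1·1 + 1·1 + 1·1 = 3.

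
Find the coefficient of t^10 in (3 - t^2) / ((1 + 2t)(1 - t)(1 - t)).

1260

The denominator gives the recurrence a_n = 3a_(n−2) − 2a_(n−3) for n ≥ 3; the numerator fixes a_0 = 3, a_1 = 0, a_2 = 8.
Iterating: 3, 0, 8, -6, 24, -34, 84, -150, 320, -618, 1260, so a_10 = 1260.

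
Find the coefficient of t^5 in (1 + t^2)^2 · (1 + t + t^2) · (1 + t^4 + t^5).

(1 + t^2)^2 has coefficients 1,0,2,0,1 for degrees 0…4.
(1 + t + t^2) has coefficients 1,1,1,0,0,0 for degrees 0…5.
Finally multiplying by (1 + t^4 + t^5), the product of all factors after the first has coefficients 1,1,1,0,1,2 for degrees 0…5.
[t^5] = 1·2 + 2·0 + 1·1 = 3.

3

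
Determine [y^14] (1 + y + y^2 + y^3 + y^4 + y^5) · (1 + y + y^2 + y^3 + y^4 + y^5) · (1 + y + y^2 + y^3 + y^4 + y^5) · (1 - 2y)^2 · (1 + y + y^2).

(1 + y + y^2 + y^3 + y^4 + y^5) has coefficients 1,1,1,1,1,1 for degrees 0…5.
(1 + y + y^2 + y^3 + y^4 + y^5) has coefficients 1,1,1,1,1,1,0,0,0,0,0,0,0,0,0 for degrees 0…14.
Multiplying by (1 + y + y^2 + y^3 + y^4 + y^5) gives running coefficients 1,2,3,4,5,6,5,4,3,2,1,0,0,0,0 for degrees 0…14.
Multiplying by (1 - 2y)^2 gives running coefficients 1,-2,-1,0,1,2,1,8,7,6,5,4,4,0,0 for degrees 0…14.
Finally multiplying by (1 + y + y^2), the product of all factors after the first has coefficients 1,-1,-2,-3,0,3,4,11,16,21,18,15,13,8,4 for degrees 0…14.
[y^14] = 1·4 + 1·8 + 1·13 + 1·15 + 1·18 + 1·21 = 79.

79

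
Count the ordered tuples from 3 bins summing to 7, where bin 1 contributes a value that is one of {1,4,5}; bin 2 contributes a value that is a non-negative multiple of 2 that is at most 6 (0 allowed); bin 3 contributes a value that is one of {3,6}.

2

The generating function for the choices is (q + q^4 + q^5)·(1 + q^2 + q^4 + q^6)·(q^3 + q^6); the count is [q^7].
(q + q^4 + q^5) has coefficients 0,1,0,0,1,1 for degrees 0…5.
(1 + q^2 + q^4 + q^6) has coefficients 1,0,1,0,1,0,1,0 for degrees 0…7.
Finally multiplying by (q^3 + q^6), the product of all factors after the first has coefficients 0,0,0,1,0,1,1,1 for degrees 0…7.
[q^7] = 1·1 + 1·1 + 1·0 = 2.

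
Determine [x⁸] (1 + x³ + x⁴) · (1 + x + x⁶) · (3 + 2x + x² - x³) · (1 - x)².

4

(1 + x³ + x⁴) has coefficients 1,0,0,1,1 for degrees 0…4.
(1 + x + x⁶) has coefficients 1,1,0,0,0,0,1,0,0 for degrees 0…8.
Multiplying by (3 + 2x + x² - x³) gives running coefficients 3,5,3,0,-1,0,3,2,1 for degrees 0…8.
Finally multiplying by (1 - x)², the product of all factors after the first has coefficients 3,-1,-4,-1,2,2,2,-4,0 for degrees 0…8.
[x⁸] = 1·0 + 1·2 + 1·2 = 4.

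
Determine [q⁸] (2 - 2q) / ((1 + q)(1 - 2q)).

172

The denominator gives the recurrence a_n = a_(n−1) + 2a_(n−2) for n ≥ 2; the numerator fixes a_0 = 2, a_1 = 0.
Iterating: 2, 0, 4, 4, 12, 20, 44, 84, 172, so a_8 = 172.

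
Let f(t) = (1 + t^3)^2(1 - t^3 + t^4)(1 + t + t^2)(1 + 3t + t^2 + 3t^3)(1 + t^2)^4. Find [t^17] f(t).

(1 + t^3)^2 has coefficients 1,0,0,2,0,0,1 for degrees 0…6.
(1 - t^3 + t^4) has coefficients 1,0,0,-1,1,0,0,0,0,0,0,0,0,0,0,0,0,0 for degrees 0…17.
Multiplying by (1 + t + t^2) gives running coefficients 1,1,1,-1,0,0,1,0,0,0,0,0,0,0,0,0,0,0 for degrees 0…17.
Multiplying by (1 + 3t + t^2 + 3t^3) gives running coefficients 1,4,5,6,1,2,-2,3,1,3,0,0,0,0,0,0,0,0 for degrees 0…17.
Finally multiplying by (1 + t^2)^4, the product of all factors after the first has coefficients 1,4,9,22,27,50,36,63,20,55,1,44,-1,32,2,15,1,3 for degrees 0…17.
[t^17] = 1·3 + 2·2 + 1·44 = 51.

51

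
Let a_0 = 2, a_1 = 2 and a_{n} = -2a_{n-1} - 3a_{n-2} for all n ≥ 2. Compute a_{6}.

86

The ordinary generating function has denominator 1 + 2y + 3y^2.
Iterating the recurrence: a_0,…,a_{6} = 2, 2, -10, 14, 2, -46, 86.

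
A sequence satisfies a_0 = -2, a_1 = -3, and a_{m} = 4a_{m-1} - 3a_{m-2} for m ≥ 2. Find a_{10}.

The ordinary generating function has denominator 1 - 4z + 3z^2.
Iterating the recurrence: a_0,…,a_{10} = -2, -3, -6, -15, -42, -123, -366, -1095, -3282, -9843, -29526.

-29526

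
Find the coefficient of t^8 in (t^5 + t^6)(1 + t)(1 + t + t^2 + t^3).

4

(t^5 + t^6) has coefficients 0,0,0,0,0,1,1 for degrees 0…6.
(1 + t) has coefficients 1,1,0,0,0,0,0,0,0 for degrees 0…8.
Finally multiplying by (1 + t + t^2 + t^3), the product of all factors after the first has coefficients 1,2,2,2,1,0,0,0,0 for degrees 0…8.
[t^8] = 1·2 + 1·2 = 4.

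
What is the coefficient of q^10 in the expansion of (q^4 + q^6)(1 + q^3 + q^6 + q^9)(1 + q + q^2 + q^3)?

3

(q^4 + q^6) has coefficients 0,0,0,0,1,0,1 for degrees 0…6.
(1 + q^3 + q^6 + q^9) has coefficients 1,0,0,1,0,0,1,0,0,1,0 for degrees 0…10.
Finally multiplying by (1 + q + q^2 + q^3), the product of all factors after the first has coefficients 1,1,1,2,1,1,2,1,1,2,1 for degrees 0…10.
[q^10] = 1·2 + 1·1 = 3.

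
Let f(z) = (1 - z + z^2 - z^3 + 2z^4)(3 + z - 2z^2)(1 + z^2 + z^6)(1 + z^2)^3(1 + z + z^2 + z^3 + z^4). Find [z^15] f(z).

28

(1 - z + z^2 - z^3 + 2z^4) has coefficients 1,-1,1,-1,2 for degrees 0…4.
(3 + z - 2z^2) has coefficients 3,1,-2,0,0,0,0,0,0,0,0,0,0,0,0,0 for degrees 0…15.
Multiplying by (1 + z^2 + z^6) gives running coefficients 3,1,1,1,-2,0,3,1,-2,0,0,0,0,0,0,0 for degrees 0…15.
Multiplying by (1 + z^2)^3 gives running coefficients 3,1,10,4,10,6,3,5,2,4,1,3,-3,1,-2,0 for degrees 0…15.
Finally multiplying by (1 + z + z^2 + z^3 + z^4), the product of all factors after the first has coefficients 3,4,14,18,28,31,33,28,26,20,15,15,7,6,0,-1 for degrees 0…15.
[z^15] = 1·(-1) − 1·0 + 1·6 − 1·7 + 2·15 = 28.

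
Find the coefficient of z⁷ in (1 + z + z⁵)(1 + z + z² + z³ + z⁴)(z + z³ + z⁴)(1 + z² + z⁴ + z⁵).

(1 + z + z⁵) has coefficients 1,1,0,0,0,1 for degrees 0…5.
(1 + z + z² + z³ + z⁴) has coefficients 1,1,1,1,1,0,0,0 for degrees 0…7.
Multiplying by (z + z³ + z⁴) gives running coefficients 0,1,1,2,3,3,2,2 for degrees 0…7.
Finally multiplying by (1 + z² + z⁴ + z⁵), the product of all factors after the first has coefficients 0,1,1,3,4,6,7,8 for degrees 0…7.
[z⁷] = 1·8 + 1·7 + 1·1 = 16.

16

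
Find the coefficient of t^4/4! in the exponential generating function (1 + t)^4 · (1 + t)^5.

The EGF product rule gives c_4 = Σ_{k_1+k_2=4} C(4; k_1,k_2) · ∏ g_i(k_i), where (1+t)^4 gives the falling factorial (4)_k; (1+t)^5 gives the falling factorial (5)_k.
g_1(k) for k = 0…4: 1, 4, 12, 24, 24.
g_2(k) for k = 0…4: 1, 5, 20, 60, 120.
c_4 = Σ_k C(4,k)·g_1(k)·g_2(4−k) = 1·1·120 + 4·4·60 + 6·12·20 + 4·24·5 + 1·24·1 = 120 + 960 + 1440 + 480 + 24 = 3024.

3024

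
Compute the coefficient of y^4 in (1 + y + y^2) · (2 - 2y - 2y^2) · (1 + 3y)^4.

(1 + y + y^2) has coefficients 1,1,1 for degrees 0…2.
(2 - 2y - 2y^2) has coefficients 2,-2,-2,0,0 for degrees 0…4.
Finally multiplying by (1 + 3y)^4, the product of all factors after the first has coefficients 2,22,82,84,-162 for degrees 0…4.
[y^4] = 1·(-162) + 1·84 + 1·82 = 4.

4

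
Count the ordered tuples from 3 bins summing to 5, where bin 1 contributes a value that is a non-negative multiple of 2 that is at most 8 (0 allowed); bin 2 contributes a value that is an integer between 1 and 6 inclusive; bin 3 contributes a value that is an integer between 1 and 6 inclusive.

The generating function for the choices is (1 + t² + t⁴ + t⁶ + t⁸)·(t + t² + t³ + t⁴ + t⁵ + t⁶)·(t + t² + t³ + t⁴ + t⁵ + t⁶); the count is [t⁵].
(1 + t² + t⁴ + t⁶ + t⁸) has coefficients 1,0,1,0,1,0 for degrees 0…5.
(t + t² + t³ + t⁴ + t⁵ + t⁶) has coefficients 0,1,1,1,1,1 for degrees 0…5.
Finally multiplying by (t + t² + t³ + t⁴ + t⁵ + t⁶), the product of all factors after the first has coefficients 0,0,1,2,3,4 for degrees 0…5.
[t⁵] = 1·4 + 1·2 + 1·0 = 6.

6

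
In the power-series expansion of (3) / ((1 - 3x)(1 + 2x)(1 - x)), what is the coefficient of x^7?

5802

Partial fractions give a closed form: a_n = (27/10)·3^n + (4/5)·(-2)^n + (-1/2)·1^n.
At n = 7: a_7 = 5802.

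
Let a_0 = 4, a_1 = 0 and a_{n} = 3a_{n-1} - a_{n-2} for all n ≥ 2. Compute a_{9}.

-3948

The ordinary generating function has denominator 1 - 3z + z^2.
Iterating the recurrence: a_0,…,a_{9} = 4, 0, -4, -12, -32, -84, -220, -576, -1508, -3948.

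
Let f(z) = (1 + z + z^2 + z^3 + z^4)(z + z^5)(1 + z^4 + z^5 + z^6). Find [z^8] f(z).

(1 + z + z^2 + z^3 + z^4) has coefficients 1,1,1,1,1 for degrees 0…4.
(z + z^5) has coefficients 0,1,0,0,0,1,0,0,0 for degrees 0…8.
Finally multiplying by (1 + z^4 + z^5 + z^6), the product of all factors after the first has coefficients 0,1,0,0,0,2,1,1,0 for degrees 0…8.
[z^8] = 1·0 + 1·1 + 1·1 + 1·2 + 1·0 = 4.

4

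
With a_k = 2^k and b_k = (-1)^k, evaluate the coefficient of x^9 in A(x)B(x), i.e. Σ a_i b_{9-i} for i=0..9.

The convolution is the x^9 coefficient of A(x)B(x).
Σ = 1·(-1) + 2·1 + 4·(-1) + 8·1 + 16·(-1) + 32·1 + 64·(-1) + 128·1 + 256·(-1) + 512·1 = 341.

341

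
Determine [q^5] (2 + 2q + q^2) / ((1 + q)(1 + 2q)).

The denominator gives the recurrence a_n = −3a_(n−1) − 2a_(n−2) for n ≥ 3; the numerator fixes a_0 = 2, a_1 = -4, a_2 = 9.
Iterating: 2, -4, 9, -19, 39, -79, so a_5 = -79.

-79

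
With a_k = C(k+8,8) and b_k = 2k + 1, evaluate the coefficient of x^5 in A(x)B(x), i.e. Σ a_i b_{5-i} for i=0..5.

Write out a_i and b_{5-i} for i = 0,…,5 and sum the products.
Σ = 1·11 + 9·9 + 45·7 + 165·5 + 495·3 + 1287·1 = 4004.

4004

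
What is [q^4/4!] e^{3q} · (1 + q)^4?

The EGF product rule gives c_4 = Σ_{k_1+k_2=4} C(4; k_1,k_2) · ∏ g_i(k_i), where e^{3q} gives (3)^k; (1+q)^4 gives the falling factorial (4)_k.
g_1(k) for k = 0…4: 1, 3, 9, 27, 81.
g_2(k) for k = 0…4: 1, 4, 12, 24, 24.
c_4 = Σ_k C(4,k)·g_1(k)·g_2(4−k) = 1·1·24 + 4·3·24 + 6·9·12 + 4·27·4 + 1·81·1 = 24 + 288 + 648 + 432 + 81 = 1473.

1473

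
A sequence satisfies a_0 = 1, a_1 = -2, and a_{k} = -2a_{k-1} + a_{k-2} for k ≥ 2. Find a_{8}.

985

The ordinary generating function has denominator 1 + 2t - t^2.
Iterating the recurrence: a_0,…,a_{8} = 1, -2, 5, -12, 29, -70, 169, -408, 985.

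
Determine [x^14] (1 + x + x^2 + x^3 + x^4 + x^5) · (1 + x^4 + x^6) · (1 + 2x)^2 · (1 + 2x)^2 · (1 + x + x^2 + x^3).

417

(1 + x + x^2 + x^3 + x^4 + x^5) has coefficients 1,1,1,1,1,1 for degrees 0…5.
(1 + x^4 + x^6) has coefficients 1,0,0,0,1,0,1,0,0,0,0,0,0,0,0 for degrees 0…14.
Multiplying by (1 + 2x)^2 gives running coefficients 1,4,4,0,1,4,5,4,4,0,0,0,0,0,0 for degrees 0…14.
Multiplying by (1 + 2x)^2 gives running coefficients 1,8,24,32,17,8,25,40,40,32,16,0,0,0,0 for degrees 0…14.
Finally multiplying by (1 + x + x^2 + x^3), the product of all factors after the first has coefficients 1,9,33,65,81,81,82,90,113,137,128,88,48,16,0 for degrees 0…14.
[x^14] = 1·0 + 1·16 + 1·48 + 1·88 + 1·128 + 1·137 = 417.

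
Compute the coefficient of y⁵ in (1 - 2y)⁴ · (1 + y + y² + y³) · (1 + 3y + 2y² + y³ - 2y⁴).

(1 - 2y)⁴ has coefficients 1,-8,24,-32,16 for degrees 0…4.
(1 + y + y² + y³) has coefficients 1,1,1,1,0,0 for degrees 0…5.
Finally multiplying by (1 + 3y + 2y² + y³ - 2y⁴), the product of all factors after the first has coefficients 1,4,6,7,4,1 for degrees 0…5.
[y⁵] = 1·1 − 8·4 + 24·7 − 32·6 + 16·4 = 9.

9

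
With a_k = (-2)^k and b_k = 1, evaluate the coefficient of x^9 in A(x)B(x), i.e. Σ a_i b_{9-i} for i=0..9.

-341

The convolution is the x^9 coefficient of A(x)B(x).
Σ = 1·1 − 2·1 + 4·1 − 8·1 + 16·1 − 32·1 + 64·1 − 128·1 + 256·1 − 512·1 = -341.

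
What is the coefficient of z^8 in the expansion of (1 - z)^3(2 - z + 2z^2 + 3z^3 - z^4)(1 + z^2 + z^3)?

(1 - z)^3 has coefficients 1,-3,3,-1 for degrees 0…3.
(2 - z + 2z^2 + 3z^3 - z^4) has coefficients 2,-1,2,3,-1,0,0,0,0 for degrees 0…8.
Finally multiplying by (1 + z^2 + z^3), the product of all factors after the first has coefficients 2,-1,4,4,0,5,2,-1,0 for degrees 0…8.
[z^8] = 1·0 − 3·(-1) + 3·2 − 1·5 = 4.

4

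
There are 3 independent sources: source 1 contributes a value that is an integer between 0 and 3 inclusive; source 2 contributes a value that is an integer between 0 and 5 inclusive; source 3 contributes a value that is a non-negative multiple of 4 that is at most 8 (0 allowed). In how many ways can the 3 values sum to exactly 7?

6

The generating function for the choices is (1 + y + y^2 + y^3)·(1 + y + y^2 + y^3 + y^4 + y^5)·(1 + y^4 + y^8); the count is [y^7].
(1 + y + y^2 + y^3) has coefficients 1,1,1,1 for degrees 0…3.
(1 + y + y^2 + y^3 + y^4 + y^5) has coefficients 1,1,1,1,1,1,0,0 for degrees 0…7.
Finally multiplying by (1 + y^4 + y^8), the product of all factors after the first has coefficients 1,1,1,1,2,2,1,1 for degrees 0…7.
[y^7] = 1·1 + 1·1 + 1·2 + 1·2 = 6.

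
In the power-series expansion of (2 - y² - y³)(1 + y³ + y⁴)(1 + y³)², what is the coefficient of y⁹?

(2 - y² - y³) has coefficients 2,0,-1,-1 for degrees 0…3.
(1 + y³ + y⁴) has coefficients 1,0,0,1,1,0,0,0,0,0 for degrees 0…9.
Finally multiplying by (1 + y³)², the product of all factors after the first has coefficients 1,0,0,3,1,0,3,2,0,1 for degrees 0…9.
[y⁹] = 2·1 − 1·2 − 1·3 = -3.

-3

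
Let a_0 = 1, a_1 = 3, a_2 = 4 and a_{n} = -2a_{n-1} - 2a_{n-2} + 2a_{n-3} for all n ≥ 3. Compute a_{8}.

The ordinary generating function has denominator 1 + 2t + 2t^2 - 2t^3.
Iterating the recurrence: a_0,…,a_{8} = 1, 3, 4, -12, 22, -12, -44, 156, -248.

-248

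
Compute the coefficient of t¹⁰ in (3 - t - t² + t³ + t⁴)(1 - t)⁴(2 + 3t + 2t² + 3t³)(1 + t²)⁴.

(3 - t - t² + t³ + t⁴) has coefficients 3,-1,-1,1,1 for degrees 0…4.
(1 - t)⁴ has coefficients 1,-4,6,-4,1,0,0,0,0,0,0 for degrees 0…10.
Multiplying by (2 + 3t + 2t² + 3t³) gives running coefficients 2,-5,2,5,-10,13,-10,3,0,0,0 for degrees 0…10.
Finally multiplying by (1 + t²)⁴, the product of all factors after the first has coefficients 2,-5,10,-15,10,3,-30,65,-90,105,-98 for degrees 0…10.
[t¹⁰] = 3·(-98) − 1·105 − 1·(-90) + 1·65 + 1·(-30) = -274.

-274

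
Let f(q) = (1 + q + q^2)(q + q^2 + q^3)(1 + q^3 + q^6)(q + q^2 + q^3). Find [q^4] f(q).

6

(1 + q + q^2) has coefficients 1,1,1 for degrees 0…2.
(q + q^2 + q^3) has coefficients 0,1,1,1,0 for degrees 0…4.
Multiplying by (1 + q^3 + q^6) gives running coefficients 0,1,1,1,1 for degrees 0…4.
Finally multiplying by (q + q^2 + q^3), the product of all factors after the first has coefficients 0,0,1,2,3 for degrees 0…4.
[q^4] = 1·3 + 1·2 + 1·1 = 6.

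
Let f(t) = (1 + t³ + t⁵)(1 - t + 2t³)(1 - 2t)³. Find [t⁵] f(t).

43

(1 + t³ + t⁵) has coefficients 1,0,0,1,0,1 for degrees 0…5.
(1 - t + 2t³) has coefficients 1,-1,0,2,0,0 for degrees 0…5.
Finally multiplying by (1 - 2t)³, the product of all factors after the first has coefficients 1,-7,18,-18,-4,24 for degrees 0…5.
[t⁵] = 1·24 + 1·18 + 1·1 = 43.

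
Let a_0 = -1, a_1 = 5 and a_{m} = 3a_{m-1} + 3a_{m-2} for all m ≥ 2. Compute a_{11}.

2136456

The ordinary generating function has denominator 1 - 3z - 3z^2.
Iterating the recurrence: a_0,…,a_{11} = -1, 5, 12, 51, 189, 720, 2727, 10341, 39204, 148635, 563517, 2136456.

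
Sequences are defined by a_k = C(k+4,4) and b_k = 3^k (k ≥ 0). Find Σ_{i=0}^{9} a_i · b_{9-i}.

148864

This is [x^9] in the product of the two ordinary generating functions.
Σ = 1·19683 + 5·6561 + 15·2187 + 35·729 + 70·243 + 126·81 + 210·27 + 330·9 + 495·3 + 715·1 = 148864.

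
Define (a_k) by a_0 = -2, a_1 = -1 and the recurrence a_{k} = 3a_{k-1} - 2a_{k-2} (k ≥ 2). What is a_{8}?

253

The ordinary generating function has denominator 1 - 3y + 2y^2.
Iterating the recurrence: a_0,…,a_{8} = -2, -1, 1, 5, 13, 29, 61, 125, 253.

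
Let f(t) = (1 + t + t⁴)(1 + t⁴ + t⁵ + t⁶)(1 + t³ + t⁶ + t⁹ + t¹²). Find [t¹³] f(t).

(1 + t + t⁴) has coefficients 1,1,0,0,1 for degrees 0…4.
(1 + t⁴ + t⁵ + t⁶) has coefficients 1,0,0,0,1,1,1,0,0,0,0,0,0,0 for degrees 0…13.
Finally multiplying by (1 + t³ + t⁶ + t⁹ + t¹²), the product of all factors after the first has coefficients 1,0,0,1,1,1,2,1,1,2,1,1,2,1 for degrees 0…13.
[t¹³] = 1·1 + 1·2 + 1·2 = 5.

5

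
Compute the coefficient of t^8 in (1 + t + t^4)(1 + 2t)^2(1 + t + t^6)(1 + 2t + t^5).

(1 + t + t^4) has coefficients 1,1,0,0,1 for degrees 0…4.
(1 + 2t)^2 has coefficients 1,4,4,0,0,0,0,0,0 for degrees 0…8.
Multiplying by (1 + t + t^6) gives running coefficients 1,5,8,4,0,0,1,4,4 for degrees 0…8.
Finally multiplying by (1 + 2t + t^5), the product of all factors after the first has coefficients 1,7,18,20,8,1,6,14,16 for degrees 0…8.
[t^8] = 1·16 + 1·14 + 1·8 = 38.

38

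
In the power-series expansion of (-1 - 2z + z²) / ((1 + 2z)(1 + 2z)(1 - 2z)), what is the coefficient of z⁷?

-96

The denominator gives the recurrence a_n = −2a_(n−1) + 4a_(n−2) + 8a_(n−3) for n ≥ 3; the numerator fixes a_0 = -1, a_1 = 0, a_2 = -3.
Iterating: -1, 0, -3, -2, -8, -16, -16, -96, so a_7 = -96.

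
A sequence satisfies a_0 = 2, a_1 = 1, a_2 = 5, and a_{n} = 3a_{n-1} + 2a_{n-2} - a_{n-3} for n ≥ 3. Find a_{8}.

7967

The ordinary generating function has denominator 1 - 3z - 2z^2 + z^3.
Iterating the recurrence: a_0,…,a_{8} = 2, 1, 5, 15, 54, 187, 654, 2282, 7967.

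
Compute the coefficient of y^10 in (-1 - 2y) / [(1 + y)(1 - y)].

-1

Partial fractions give a closed form: a_n = (1/2)·(-1)^n + (-3/2)·1^n.
At n = 10: a_10 = -1.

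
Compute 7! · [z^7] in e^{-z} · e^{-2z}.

The EGF product rule gives c_7 = Σ_{k_1+k_2=7} C(7; k_1,k_2) · ∏ g_i(k_i), where e^{-z} gives (-1)^k; e^{-2z} gives (-2)^k.
g_1(k) for k = 0…7: 1, -1, 1, -1, 1, -1, 1, -1.
g_2(k) for k = 0…7: 1, -2, 4, -8, 16, -32, 64, -128.
c_7 = Σ_k C(7,k)·g_1(k)·g_2(7−k) = 1·1·(-128) + 7·(-1)·64 + 21·1·(-32) + 35·(-1)·16 + 35·1·(-8) + 21·(-1)·4 + 7·1·(-2) + 1·(-1)·1 = −128 − 448 − 672 − 560 − 280 − 84 − 14 − 1 = -2187.

-2187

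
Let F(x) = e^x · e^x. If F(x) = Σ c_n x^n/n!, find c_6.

64

The EGF product rule gives c_6 = Σ_{k_1+k_2=6} C(6; k_1,k_2) · ∏ g_i(k_i), where e^x gives (1)^k; e^x gives (1)^k.
g_1(k) for k = 0…6: 1, 1, 1, 1, 1, 1, 1.
g_2(k) for k = 0…6: 1, 1, 1, 1, 1, 1, 1.
c_6 = Σ_k C(6,k)·g_1(k)·g_2(6−k) = 1·1·1 + 6·1·1 + 15·1·1 + 20·1·1 + 15·1·1 + 6·1·1 + 1·1·1 = 1 + 6 + 15 + 20 + 15 + 6 + 1 = 64.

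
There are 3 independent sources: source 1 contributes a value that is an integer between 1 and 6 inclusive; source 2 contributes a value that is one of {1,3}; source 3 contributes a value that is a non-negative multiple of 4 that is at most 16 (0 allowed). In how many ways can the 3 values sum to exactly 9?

3

The generating function for the choices is (q + q² + q³ + q⁴ + q⁵ + q⁶)·(q + q³)·(1 + q⁴ + q⁸ + q¹² + q¹⁶); the count is [q⁹].
(q + q² + q³ + q⁴ + q⁵ + q⁶) has coefficients 0,1,1,1,1,1,1 for degrees 0…6.
(q + q³) has coefficients 0,1,0,1,0,0,0,0,0,0 for degrees 0…9.
Finally multiplying by (1 + q⁴ + q⁸ + q¹² + q¹⁶), the product of all factors after the first has coefficients 0,1,0,1,0,1,0,1,0,1 for degrees 0…9.
[q⁹] = 1·0 + 1·1 + 1·0 + 1·1 + 1·0 + 1·1 = 3.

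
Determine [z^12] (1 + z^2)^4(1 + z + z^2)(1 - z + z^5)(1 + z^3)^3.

36

(1 + z^2)^4 has coefficients 1,0,4,0,6,0,4,0,1 for degrees 0…8.
(1 + z + z^2) has coefficients 1,1,1,0,0,0,0,0,0,0,0,0,0 for degrees 0…12.
Multiplying by (1 - z + z^5) gives running coefficients 1,0,0,-1,0,1,1,1,0,0,0,0,0 for degrees 0…12.
Finally multiplying by (1 + z^3)^3, the product of all factors after the first has coefficients 1,0,0,2,0,1,1,1,3,1,3,3,2 for degrees 0…12.
[z^12] = 1·2 + 4·3 + 6·3 + 4·1 + 1·0 = 36.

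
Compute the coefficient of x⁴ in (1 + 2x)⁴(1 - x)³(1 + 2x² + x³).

-5

(1 + 2x)⁴ has coefficients 1,8,24,32,16 for degrees 0…4.
(1 - x)³ has coefficients 1,-3,3,-1,0 for degrees 0…4.
Finally multiplying by (1 + 2x² + x³), the product of all factors after the first has coefficients 1,-3,5,-6,3 for degrees 0…4.
[x⁴] = 1·3 + 8·(-6) + 24·5 + 32·(-3) + 16·1 = -5.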